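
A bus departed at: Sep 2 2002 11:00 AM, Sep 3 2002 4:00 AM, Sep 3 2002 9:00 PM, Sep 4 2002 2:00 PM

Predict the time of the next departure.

Sep 5 2002 7:00 AM

Spacing: 17, 17, 17 h — constant 17 h.
Sep 4 2002 2:00 PM + 17 h = Sep 5 2002 7:00 AM.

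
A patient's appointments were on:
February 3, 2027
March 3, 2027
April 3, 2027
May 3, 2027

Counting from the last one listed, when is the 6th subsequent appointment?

November 3, 2027

Each date is the 3rd; the gaps (28, 31, 30) track the month lengths.
The rule is the 3rd of each month.
June 2027: June 3, 2027.
July 2027: July 3, 2027.
August 2027: August 3, 2027.
September 2027: September 3, 2027.
October 2027: October 3, 2027.
Next: November 2027 → November 3, 2027.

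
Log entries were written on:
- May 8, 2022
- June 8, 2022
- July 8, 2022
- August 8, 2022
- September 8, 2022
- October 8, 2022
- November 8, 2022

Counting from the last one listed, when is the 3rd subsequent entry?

Each date is the 8th; the gaps (31, 30, 31, 31, 30, 31) track the month lengths.
The rule is the 8th of each month.
December 2022: December 8, 2022.
Next: January 2023 → January 8, 2023.
Next: February 2023 → February 8, 2023.

February 8, 2023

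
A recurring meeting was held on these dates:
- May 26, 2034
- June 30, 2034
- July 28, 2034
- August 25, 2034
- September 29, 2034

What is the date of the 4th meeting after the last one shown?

All Fridays; the gaps (35, 28, 28, 35) vary with month length.
This is the last Friday of each month.
October 2034 ends with Friday October 27, 2034.
Last Friday of November 2034: November 24, 2034.
Last Friday of December 2034: December 29, 2034.
January 2035 ends with Friday January 26, 2035.

January 26, 2035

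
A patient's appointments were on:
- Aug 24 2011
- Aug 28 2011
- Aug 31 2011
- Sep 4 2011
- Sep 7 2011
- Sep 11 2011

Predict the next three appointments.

Every event lands on a Wednesday or Sunday (gaps cycle 4, 3, 4, 3, 4).
So the schedule is: every Wednesday and Sunday.
The following Wednesday is Sep 14 2011.
The following Sunday is Sep 18 2011.
Next Wednesday: Sep 21 2011.

Sep 14 2011, Sep 18 2011, Sep 21 2011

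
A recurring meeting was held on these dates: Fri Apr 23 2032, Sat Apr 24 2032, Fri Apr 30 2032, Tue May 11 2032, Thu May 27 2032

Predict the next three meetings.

Thu Jun 17 2032, Tue Jul 13 2032, Fri Aug 13 2032

The spacing grows by 5 each time: 1, 6, 11, 16 days.
Next gap: 21 days. Thu May 27 2032 + 21 days = Thu Jun 17 2032.
Next gap: 26 days. Thu Jun 17 2032 + 26 days = Tue Jul 13 2032.
Next gap: 31 days. Tue Jul 13 2032 + 31 days = Fri Aug 13 2032.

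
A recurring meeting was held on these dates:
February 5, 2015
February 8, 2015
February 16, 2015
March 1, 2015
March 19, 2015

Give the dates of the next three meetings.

The spacing grows by 5 each time: 3, 8, 13, 18 days.
Next gap: 23 days. March 19, 2015 + 23 days = April 11, 2015.
Next gap: 28 days. April 11, 2015 + 28 days = May 9, 2015.
Next gap: 33 days. May 9, 2015 + 33 days = June 11, 2015.

April 11, 2015; May 9, 2015; June 11, 2015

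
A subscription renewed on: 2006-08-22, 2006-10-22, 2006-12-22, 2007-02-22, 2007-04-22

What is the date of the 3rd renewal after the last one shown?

2007-10-22

Gaps: 61, 61, 62, 59 days — not constant. Every event is on the 22nd of the month.
Pattern: the 22nd of every 2 months.
June 2007: 2007-06-22.
Next: August 2007 → 2007-08-22.
October 2007: 2007-10-22.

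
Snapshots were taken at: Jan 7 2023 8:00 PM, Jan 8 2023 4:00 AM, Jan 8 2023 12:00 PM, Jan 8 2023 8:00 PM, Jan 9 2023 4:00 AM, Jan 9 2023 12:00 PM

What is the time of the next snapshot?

Gaps: 8, 8, 8, 8, 8 hours — each event is 8 hours after the previous one.
Jan 9 2023 12:00 PM + 8 h = Jan 9 2023 8:00 PM.

Jan 9 2023 8:00 PM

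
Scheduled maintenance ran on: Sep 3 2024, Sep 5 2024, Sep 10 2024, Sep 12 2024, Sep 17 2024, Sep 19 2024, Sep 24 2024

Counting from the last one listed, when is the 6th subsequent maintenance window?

Every event lands on a Tuesday or Thursday (gaps cycle 2, 5, 2, 5, 2, 5).
So the schedule is: every Tuesday and Thursday.
The following Thursday is Sep 26 2024.
The following Tuesday is Oct 1 2024.
The following Thursday is Oct 3 2024.
Next Tuesday: Oct 8 2024.
Next Thursday: Oct 10 2024.
Next Tuesday: Oct 15 2024.

Oct 15 2024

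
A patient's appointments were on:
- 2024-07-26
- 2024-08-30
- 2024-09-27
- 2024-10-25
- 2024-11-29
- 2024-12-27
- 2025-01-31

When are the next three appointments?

All Fridays; the gaps (35, 28, 28, 35, 28, 35) vary with month length.
This is the last Friday of each month.
Last Friday of February 2025: 2025-02-28.
Last Friday of March 2025: 2025-03-28.
Last Friday of April 2025: 2025-04-25.

2025-02-28, 2025-03-28, 2025-04-25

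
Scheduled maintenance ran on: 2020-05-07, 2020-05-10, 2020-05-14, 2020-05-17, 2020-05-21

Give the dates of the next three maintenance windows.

Gaps: 3, 4, 3, 4 days — not constant, but cyclic with period 2.
The events fall on every Thursday and Sunday.
The following Sunday is 2020-05-24.
The following Thursday is 2020-05-28.
The following Sunday is 2020-05-31.

2020-05-24, 2020-05-28, 2020-05-31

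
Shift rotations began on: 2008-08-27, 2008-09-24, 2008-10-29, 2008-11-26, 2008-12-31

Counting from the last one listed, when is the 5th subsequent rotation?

2009-05-27

Every date is a Wednesday; gaps 28, 35, 28, 35 days.
Each is the last Wednesday of its month (at least one falls on the 29th or later, ruling out '4th Wednesday').
Last Wednesday of January 2009: 2009-01-28.
February 2009 ends with Wednesday 2009-02-25.
Last Wednesday of March 2009: 2009-03-25.
April 2009 ends with Wednesday 2009-04-29.
Last Wednesday of May 2009: 2009-05-27.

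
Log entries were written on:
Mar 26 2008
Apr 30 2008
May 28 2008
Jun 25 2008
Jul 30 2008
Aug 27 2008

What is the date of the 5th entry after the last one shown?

Jan 28 2009

These are Wednesdays with 35, 28, 28, 35, 28-day gaps.
Each is the final Wednesday of its month — Apr 30 2008 is past the 28th, so '4th Wednesday' doesn't fit.
September 2008 ends with Wednesday Sep 24 2008.
October 2008 ends with Wednesday Oct 29 2008.
November 2008 ends with Wednesday Nov 26 2008.
Last Wednesday of December 2008: Dec 31 2008.
January 2009 ends with Wednesday Jan 28 2009.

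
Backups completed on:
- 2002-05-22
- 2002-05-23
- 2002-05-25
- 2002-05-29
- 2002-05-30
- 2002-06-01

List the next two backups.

2002-06-05, 2002-06-06

Gaps: 1, 2, 4, 1, 2 days — not constant, but cyclic with period 3.
The events fall on every Wednesday, Thursday and Saturday.
The following Wednesday is 2002-06-05.
The following Thursday is 2002-06-06.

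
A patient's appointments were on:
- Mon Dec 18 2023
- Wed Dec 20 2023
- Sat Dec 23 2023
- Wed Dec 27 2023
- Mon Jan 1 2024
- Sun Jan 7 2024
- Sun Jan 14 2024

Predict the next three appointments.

Mon Jan 22 2024, Wed Jan 31 2024, Sat Feb 10 2024

The spacing grows by 1 each time: 2, 3, 4, 5, 6, 7 days.
Next gap: 8 days. Sun Jan 14 2024 + 8 days = Mon Jan 22 2024.
Next gap: 9 days. Mon Jan 22 2024 + 9 days = Wed Jan 31 2024.
Next gap: 10 days. Wed Jan 31 2024 + 10 days = Sat Feb 10 2024.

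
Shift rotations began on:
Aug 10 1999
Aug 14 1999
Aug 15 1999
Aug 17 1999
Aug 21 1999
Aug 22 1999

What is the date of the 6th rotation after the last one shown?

Gaps: 4, 1, 2, 4, 1 days — not constant, but cyclic with period 3.
The events fall on every Tuesday, Saturday and Sunday.
The following Tuesday is Aug 24 1999.
Next Saturday: Aug 28 1999.
The following Sunday is Aug 29 1999.
The following Tuesday is Aug 31 1999.
The following Saturday is Sep 4 1999.
Next Sunday: Sep 5 1999.

Sep 5 1999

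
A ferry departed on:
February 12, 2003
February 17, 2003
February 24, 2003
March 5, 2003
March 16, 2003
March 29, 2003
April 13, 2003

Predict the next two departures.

April 30, 2003; May 19, 2003

The spacing grows by 2 each time: 5, 7, 9, 11, 13, 15 days.
Next gap: 17 days. April 13, 2003 + 17 days = April 30, 2003.
Next gap: 19 days. April 30, 2003 + 19 days = May 19, 2003.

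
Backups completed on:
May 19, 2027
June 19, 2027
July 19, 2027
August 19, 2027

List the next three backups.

September 19, 2027; October 19, 2027; November 19, 2027

Gaps: 31, 30, 31 days — not constant. Every event is on the 19th of the month.
Pattern: the 19th of each month.
September 2027: September 19, 2027.
October 2027: October 19, 2027.
November 2027: November 19, 2027.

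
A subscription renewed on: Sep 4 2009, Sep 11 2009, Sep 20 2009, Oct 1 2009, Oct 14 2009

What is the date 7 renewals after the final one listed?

Gaps: 7, 9, 11, 13 days — each gap is 2 larger than the previous one.
Next gap: 15 days. Oct 14 2009 + 15 days = Oct 29 2009.
Next gap: 17 days. Oct 29 2009 + 17 days = Nov 15 2009.
Next gap: 19 days. Nov 15 2009 + 19 days = Dec 4 2009.
Next gap: 21 days. Dec 4 2009 + 21 days = Dec 25 2009.
Next gap: 23 days. Dec 25 2009 + 23 days = Jan 17 2010.
Next gap: 25 days. Jan 17 2010 + 25 days = Feb 11 2010.
Next gap: 27 days. Feb 11 2010 + 27 days = Mar 10 2010.

Mar 10 2010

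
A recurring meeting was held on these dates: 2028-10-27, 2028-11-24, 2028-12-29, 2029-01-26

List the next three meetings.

Every date is a Friday; gaps 28, 35, 28 days.
Each is the last Friday of its month (at least one falls on the 29th or later, ruling out '4th Friday').
February 2029 ends with Friday 2029-02-23.
March 2029 ends with Friday 2029-03-30.
Last Friday of April 2029: 2029-04-27.

2029-02-23, 2029-03-30, 2029-04-27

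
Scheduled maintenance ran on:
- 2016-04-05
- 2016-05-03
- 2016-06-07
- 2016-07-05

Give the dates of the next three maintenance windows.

All dates are Tuesdays, 28, 35, 28 days apart.
Specifically, the 1st Tuesday of each month.
August 2016 — 1st Tuesday is 2016-08-02.
September 2016 — 1st Tuesday is 2016-09-06.
1st Tuesday of October 2016: 2016-10-04.

2016-08-02, 2016-09-06, 2016-10-04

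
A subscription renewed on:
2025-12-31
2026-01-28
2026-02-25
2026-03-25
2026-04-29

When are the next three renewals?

Every date is a Wednesday; gaps 28, 28, 28, 35 days.
Each is the last Wednesday of its month (at least one falls on the 29th or later, ruling out '4th Wednesday').
Last Wednesday of May 2026: 2026-05-27.
Last Wednesday of June 2026: 2026-06-24.
July 2026 ends with Wednesday 2026-07-29.

2026-05-27, 2026-06-24, 2026-07-29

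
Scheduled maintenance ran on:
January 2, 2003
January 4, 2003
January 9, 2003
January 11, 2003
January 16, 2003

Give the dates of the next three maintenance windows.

Every event lands on a Thursday or Saturday (gaps cycle 2, 5, 2, 5).
So the schedule is: every Thursday and Saturday.
The following Saturday is January 18, 2003.
Next Thursday: January 23, 2003.
The following Saturday is January 25, 2003.

January 18, 2003; January 23, 2003; January 25, 2003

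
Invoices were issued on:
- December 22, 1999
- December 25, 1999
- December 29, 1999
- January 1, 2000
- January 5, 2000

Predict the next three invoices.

January 8, 2000; January 12, 2000; January 15, 2000

Every event lands on a Wednesday or Saturday (gaps cycle 3, 4, 3, 4).
So the schedule is: every Wednesday and Saturday.
The following Saturday is January 8, 2000.
The following Wednesday is January 12, 2000.
The following Saturday is January 15, 2000.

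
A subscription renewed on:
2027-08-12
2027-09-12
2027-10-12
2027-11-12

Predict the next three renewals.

2027-12-12, 2028-01-12, 2028-02-12

Each date is the 12th; the gaps (31, 30, 31) track the month lengths.
The rule is the 12th of each month.
December 2027: 2027-12-12.
Next: January 2028 → 2028-01-12.
Next: February 2028 → 2028-02-12.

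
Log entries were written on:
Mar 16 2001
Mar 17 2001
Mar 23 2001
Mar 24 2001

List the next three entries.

Mar 30 2001, Mar 31 2001, Apr 6 2001

Every event lands on a Friday or Saturday (gaps cycle 1, 6, 1).
So the schedule is: every Friday and Saturday.
Next Friday: Mar 30 2001.
Next Saturday: Mar 31 2001.
The following Friday is Apr 6 2001.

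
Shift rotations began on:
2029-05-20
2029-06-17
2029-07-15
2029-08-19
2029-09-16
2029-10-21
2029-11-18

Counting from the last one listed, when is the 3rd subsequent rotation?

2030-02-17

Gaps: 28, 28, 35, 28, 35, 28 days — a mix of 28 and 35. Every date is a Sunday.
Each is the 3rd Sunday of its month.
December 2029 — 3rd Sunday is 2029-12-16.
3rd Sunday of January 2030: 2030-01-20.
February 2030 — 3rd Sunday is 2030-02-17.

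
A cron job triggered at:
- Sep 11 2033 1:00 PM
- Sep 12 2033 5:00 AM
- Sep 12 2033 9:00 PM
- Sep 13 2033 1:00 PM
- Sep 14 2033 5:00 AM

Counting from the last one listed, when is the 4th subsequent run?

Gaps: 16, 16, 16, 16 hours — each event is 16 hours after the previous one.
Sep 14 2033 5:00 AM + 16 h = Sep 14 2033 9:00 PM.
Sep 14 2033 9:00 PM + 16 h = Sep 15 2033 1:00 PM.
Sep 15 2033 1:00 PM + 16 h = Sep 16 2033 5:00 AM.
Sep 16 2033 5:00 AM + 16 h = Sep 16 2033 9:00 PM.

Sep 16 2033 9:00 PM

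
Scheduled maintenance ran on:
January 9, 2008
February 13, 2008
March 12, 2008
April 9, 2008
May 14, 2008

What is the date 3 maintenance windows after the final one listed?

Gaps: 35, 28, 28, 35 days — a mix of 28 and 35. Every date is a Wednesday.
Each is the 2nd Wednesday of its month.
2nd Wednesday of June 2008: June 11, 2008.
July 2008 — 2nd Wednesday is July 9, 2008.
August 2008 — 2nd Wednesday is August 13, 2008.

August 13, 2008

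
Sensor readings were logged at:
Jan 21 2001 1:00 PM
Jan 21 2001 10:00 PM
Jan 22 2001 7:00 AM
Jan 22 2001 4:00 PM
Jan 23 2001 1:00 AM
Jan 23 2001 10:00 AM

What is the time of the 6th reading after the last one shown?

Jan 25 2001 4:00 PM

Spacing: 9, 9, 9, 9, 9 h — constant 9 h.
Jan 23 2001 10:00 AM + 9 h = Jan 23 2001 7:00 PM.
Jan 23 2001 7:00 PM + 9 h = Jan 24 2001 4:00 AM.
Jan 24 2001 4:00 AM + 9 h = Jan 24 2001 1:00 PM.
Jan 24 2001 1:00 PM + 9 h = Jan 24 2001 10:00 PM.
Jan 24 2001 10:00 PM + 9 h = Jan 25 2001 7:00 AM.
Jan 25 2001 7:00 AM + 9 h = Jan 25 2001 4:00 PM.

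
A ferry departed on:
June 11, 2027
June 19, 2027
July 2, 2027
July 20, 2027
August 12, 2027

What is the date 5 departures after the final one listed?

February 18, 2028

The spacing grows by 5 each time: 8, 13, 18, 23 days.
Next gap: 28 days. August 12, 2027 + 28 days = September 9, 2027.
Next gap: 33 days. September 9, 2027 + 33 days = October 12, 2027.
Next gap: 38 days. October 12, 2027 + 38 days = November 19, 2027.
Next gap: 43 days. November 19, 2027 + 43 days = January 1, 2028.
Next gap: 48 days. January 1, 2028 + 48 days = February 18, 2028.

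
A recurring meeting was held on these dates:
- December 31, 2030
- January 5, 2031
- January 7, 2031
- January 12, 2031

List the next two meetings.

January 14, 2031; January 19, 2031

Every event lands on a Tuesday or Sunday (gaps cycle 5, 2, 5).
So the schedule is: every Tuesday and Sunday.
The following Tuesday is January 14, 2031.
Next Sunday: January 19, 2031.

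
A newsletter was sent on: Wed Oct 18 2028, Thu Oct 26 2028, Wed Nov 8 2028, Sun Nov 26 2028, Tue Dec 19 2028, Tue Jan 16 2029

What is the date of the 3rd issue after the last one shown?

Gaps: 8, 13, 18, 23, 28 days — each gap is 5 larger than the previous one.
Next gap: 33 days. Tue Jan 16 2029 + 33 days = Sun Feb 18 2029.
Next gap: 38 days. Sun Feb 18 2029 + 38 days = Wed Mar 28 2029.
Next gap: 43 days. Wed Mar 28 2029 + 43 days = Thu May 10 2029.

Thu May 10 2029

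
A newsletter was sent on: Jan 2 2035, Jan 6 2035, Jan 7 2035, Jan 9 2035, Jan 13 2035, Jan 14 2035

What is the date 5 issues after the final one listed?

Jan 27 2035

The gap pattern 4, 1, 2, 4, 1 repeats every 3 events.
These are the Tuesdays, Saturdays and Sundays of each week.
Next Tuesday: Jan 16 2035.
Next Saturday: Jan 20 2035.
The following Sunday is Jan 21 2035.
The following Tuesday is Jan 23 2035.
The following Saturday is Jan 27 2035.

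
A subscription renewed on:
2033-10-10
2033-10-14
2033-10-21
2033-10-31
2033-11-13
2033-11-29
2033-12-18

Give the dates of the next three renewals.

Gaps: 4, 7, 10, 13, 16, 19 days — each gap is 3 larger than the previous one.
Next gap: 22 days. 2033-12-18 + 22 days = 2034-01-09.
Next gap: 25 days. 2034-01-09 + 25 days = 2034-02-03.
Next gap: 28 days. 2034-02-03 + 28 days = 2034-03-03.

2034-01-09, 2034-02-03, 2034-03-03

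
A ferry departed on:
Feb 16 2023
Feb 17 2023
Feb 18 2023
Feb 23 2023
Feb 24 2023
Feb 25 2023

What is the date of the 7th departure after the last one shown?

Mar 16 2023

Gaps: 1, 1, 5, 1, 1 days — not constant, but cyclic with period 3.
The events fall on every Thursday, Friday and Saturday.
The following Thursday is Mar 2 2023.
The following Friday is Mar 3 2023.
The following Saturday is Mar 4 2023.
The following Thursday is Mar 9 2023.
The following Friday is Mar 10 2023.
Next Saturday: Mar 11 2023.
Next Thursday: Mar 16 2023.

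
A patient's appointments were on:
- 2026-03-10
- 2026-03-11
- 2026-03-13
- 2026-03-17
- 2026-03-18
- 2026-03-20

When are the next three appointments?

2026-03-24, 2026-03-25, 2026-03-27

The gap pattern 1, 2, 4, 1, 2 repeats every 3 events.
These are the Tuesdays, Wednesdays and Fridays of each week.
Next Tuesday: 2026-03-24.
Next Wednesday: 2026-03-25.
The following Friday is 2026-03-27.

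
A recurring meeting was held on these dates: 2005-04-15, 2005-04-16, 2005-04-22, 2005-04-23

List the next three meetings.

The gap pattern 1, 6, 1 repeats every 2 events.
These are the Fridays and Saturdays of each week.
The following Friday is 2005-04-29.
Next Saturday: 2005-04-30.
Next Friday: 2005-05-06.

2005-04-29, 2005-04-30, 2005-05-06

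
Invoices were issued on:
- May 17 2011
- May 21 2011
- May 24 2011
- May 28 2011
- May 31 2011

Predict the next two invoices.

Jun 4 2011, Jun 7 2011

Gaps: 4, 3, 4, 3 days — not constant, but cyclic with period 2.
The events fall on every Tuesday and Saturday.
Next Saturday: Jun 4 2011.
Next Tuesday: Jun 7 2011.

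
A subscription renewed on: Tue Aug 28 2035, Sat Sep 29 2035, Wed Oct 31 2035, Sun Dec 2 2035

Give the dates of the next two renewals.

Every event comes 32 days after the last (32, 32, 32).
Sun Dec 2 2035 + 32 days = Thu Jan 3 2036.
Thu Jan 3 2036 + 32 days = Mon Feb 4 2036.

Thu Jan 3 2036, Mon Feb 4 2036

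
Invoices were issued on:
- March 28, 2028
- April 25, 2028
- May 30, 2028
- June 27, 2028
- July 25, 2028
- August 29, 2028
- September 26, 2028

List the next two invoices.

October 31, 2028; November 28, 2028

Every date is a Tuesday; gaps 28, 35, 28, 28, 35, 28 days.
Each is the last Tuesday of its month (at least one falls on the 29th or later, ruling out '4th Tuesday').
October 2028 ends with Tuesday October 31, 2028.
November 2028 ends with Tuesday November 28, 2028.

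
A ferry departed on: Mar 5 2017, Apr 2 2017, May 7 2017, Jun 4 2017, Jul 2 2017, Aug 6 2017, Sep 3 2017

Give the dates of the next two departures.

These are Sundays at 28- or 35-day spacing (28, 35, 28, 28, 35, 28).
The pattern: 1st Sunday of the month.
October 2017 — 1st Sunday is Oct 1 2017.
1st Sunday of November 2017: Nov 5 2017.

Oct 1 2017, Nov 5 2017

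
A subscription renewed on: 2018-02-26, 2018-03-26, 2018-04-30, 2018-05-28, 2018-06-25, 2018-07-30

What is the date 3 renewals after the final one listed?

2018-10-29

Every date is a Monday; gaps 28, 35, 28, 28, 35 days.
Each is the last Monday of its month (at least one falls on the 29th or later, ruling out '4th Monday').
Last Monday of August 2018: 2018-08-27.
Last Monday of September 2018: 2018-09-24.
October 2018 ends with Monday 2018-10-29.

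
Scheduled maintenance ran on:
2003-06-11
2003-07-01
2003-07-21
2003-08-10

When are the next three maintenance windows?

Every event comes 20 days after the last (20, 20, 20).
2003-08-10 + 20 days = 2003-08-30.
2003-08-30 + 20 days = 2003-09-19.
2003-09-19 + 20 days = 2003-10-09.

2003-08-30, 2003-09-19, 2003-10-09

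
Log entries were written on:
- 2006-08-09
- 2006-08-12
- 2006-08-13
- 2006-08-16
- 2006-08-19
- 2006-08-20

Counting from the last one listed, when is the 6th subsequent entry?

2006-09-03

Gaps: 3, 1, 3, 3, 1 days — not constant, but cyclic with period 3.
The events fall on every Wednesday, Saturday and Sunday.
Next Wednesday: 2006-08-23.
Next Saturday: 2006-08-26.
Next Sunday: 2006-08-27.
Next Wednesday: 2006-08-30.
The following Saturday is 2006-09-02.
Next Sunday: 2006-09-03.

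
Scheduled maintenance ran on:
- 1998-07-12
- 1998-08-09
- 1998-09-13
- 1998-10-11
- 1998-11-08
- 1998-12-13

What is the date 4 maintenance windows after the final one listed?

1999-04-11

These are Sundays at 28- or 35-day spacing (28, 35, 28, 28, 35).
The pattern: 2nd Sunday of the month.
January 1999 — 2nd Sunday is 1999-01-10.
2nd Sunday of February 1999: 1999-02-14.
2nd Sunday of March 1999: 1999-03-14.
2nd Sunday of April 1999: 1999-04-11.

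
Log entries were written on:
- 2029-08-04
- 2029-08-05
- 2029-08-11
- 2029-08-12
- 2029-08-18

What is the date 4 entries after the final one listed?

Gaps: 1, 6, 1, 6 days — not constant, but cyclic with period 2.
The events fall on every Saturday and Sunday.
The following Sunday is 2029-08-19.
Next Saturday: 2029-08-25.
Next Sunday: 2029-08-26.
The following Saturday is 2029-09-01.

2029-09-01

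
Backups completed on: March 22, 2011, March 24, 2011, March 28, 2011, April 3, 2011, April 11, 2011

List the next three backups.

Gaps: 2, 4, 6, 8 days — each gap is 2 larger than the previous one.
Next gap: 10 days. April 11, 2011 + 10 days = April 21, 2011.
Next gap: 12 days. April 21, 2011 + 12 days = May 3, 2011.
Next gap: 14 days. May 3, 2011 + 14 days = May 17, 2011.

April 21, 2011; May 3, 2011; May 17, 2011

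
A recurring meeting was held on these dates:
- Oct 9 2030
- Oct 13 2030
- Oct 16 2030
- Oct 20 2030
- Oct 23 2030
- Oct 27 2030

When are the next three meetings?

Oct 30 2030, Nov 3 2030, Nov 6 2030

The gap pattern 4, 3, 4, 3, 4 repeats every 2 events.
These are the Wednesdays and Sundays of each week.
Next Wednesday: Oct 30 2030.
The following Sunday is Nov 3 2030.
Next Wednesday: Nov 6 2030.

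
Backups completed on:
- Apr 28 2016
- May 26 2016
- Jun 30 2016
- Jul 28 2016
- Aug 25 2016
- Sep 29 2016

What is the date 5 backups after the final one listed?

Feb 23 2017

These are Thursdays with 28, 35, 28, 28, 35-day gaps.
Each is the final Thursday of its month — Jun 30 2016 is past the 28th, so '4th Thursday' doesn't fit.
Last Thursday of October 2016: Oct 27 2016.
Last Thursday of November 2016: Nov 24 2016.
December 2016 ends with Thursday Dec 29 2016.
Last Thursday of January 2017: Jan 26 2017.
Last Thursday of February 2017: Feb 23 2017.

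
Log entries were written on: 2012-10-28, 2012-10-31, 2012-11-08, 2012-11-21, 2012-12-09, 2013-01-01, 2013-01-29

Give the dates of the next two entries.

Gaps: 3, 8, 13, 18, 23, 28 days — each gap is 5 larger than the previous one.
Next gap: 33 days. 2013-01-29 + 33 days = 2013-03-03.
Next gap: 38 days. 2013-03-03 + 38 days = 2013-04-10.

2013-03-03, 2013-04-10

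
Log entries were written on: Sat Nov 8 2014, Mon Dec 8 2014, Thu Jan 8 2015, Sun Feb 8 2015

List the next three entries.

Each date is the 8th; the gaps (30, 31, 31) track the month lengths.
The rule is the 8th of each month.
Next: March 2015 → Sun Mar 8 2015.
Next: April 2015 → Wed Apr 8 2015.
May 2015: Fri May 8 2015.

Sun Mar 8 2015, Wed Apr 8 2015, Fri May 8 2015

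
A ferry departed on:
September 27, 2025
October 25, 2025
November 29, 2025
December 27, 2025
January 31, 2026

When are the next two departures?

February 28, 2026; March 28, 2026

These are Saturdays with 28, 35, 28, 35-day gaps.
Each is the final Saturday of its month — November 29, 2025 is past the 28th, so '4th Saturday' doesn't fit.
February 2026 ends with Saturday February 28, 2026.
March 2026 ends with Saturday March 28, 2026.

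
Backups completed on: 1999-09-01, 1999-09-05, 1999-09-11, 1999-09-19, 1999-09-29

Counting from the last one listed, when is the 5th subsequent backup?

1999-12-18

Intervals are 4, 6, 8, 10 days — an arithmetic progression with common difference 2.
Next gap: 12 days. 1999-09-29 + 12 days = 1999-10-11.
Next gap: 14 days. 1999-10-11 + 14 days = 1999-10-25.
Next gap: 16 days. 1999-10-25 + 16 days = 1999-11-10.
Next gap: 18 days. 1999-11-10 + 18 days = 1999-11-28.
Next gap: 20 days. 1999-11-28 + 20 days = 1999-12-18.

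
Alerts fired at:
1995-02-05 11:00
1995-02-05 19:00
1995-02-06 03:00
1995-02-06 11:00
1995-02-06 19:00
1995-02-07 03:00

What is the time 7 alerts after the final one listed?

Spacing: 8, 8, 8, 8, 8 h — constant 8 h.
1995-02-07 03:00 + 8 h = 1995-02-07 11:00.
1995-02-07 11:00 + 8 h = 1995-02-07 19:00.
1995-02-07 19:00 + 8 h = 1995-02-08 03:00.
1995-02-08 03:00 + 8 h = 1995-02-08 11:00.
1995-02-08 11:00 + 8 h = 1995-02-08 19:00.
1995-02-08 19:00 + 8 h = 1995-02-09 03:00.
1995-02-09 03:00 + 8 h = 1995-02-09 11:00.

1995-02-09 11:00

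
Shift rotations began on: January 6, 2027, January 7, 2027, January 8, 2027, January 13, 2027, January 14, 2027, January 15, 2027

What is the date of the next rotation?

January 20, 2027

The gap pattern 1, 1, 5, 1, 1 repeats every 3 events.
These are the Wednesdays, Thursdays and Fridays of each week.
Next Wednesday: January 20, 2027.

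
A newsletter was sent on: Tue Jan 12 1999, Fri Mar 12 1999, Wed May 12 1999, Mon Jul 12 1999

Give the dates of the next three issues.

Each date is the 12th; the gaps (59, 61, 61) track the month lengths.
The rule is the 12th of every 2 months.
September 1999: Sun Sep 12 1999.
Next: November 1999 → Fri Nov 12 1999.
January 2000: Wed Jan 12 2000.

Sun Sep 12 1999, Fri Nov 12 1999, Wed Jan 12 2000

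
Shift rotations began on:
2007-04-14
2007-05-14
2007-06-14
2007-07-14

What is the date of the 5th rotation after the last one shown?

2007-12-14

The day-of-month is always 14 (30, 31, 30 days between events).
So this recurs on the 14th of each month.
August 2007: 2007-08-14.
September 2007: 2007-09-14.
October 2007: 2007-10-14.
Next: November 2007 → 2007-11-14.
December 2007: 2007-12-14.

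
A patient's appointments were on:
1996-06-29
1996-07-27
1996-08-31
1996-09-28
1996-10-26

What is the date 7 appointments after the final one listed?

Every date is a Saturday; gaps 28, 35, 28, 28 days.
Each is the last Saturday of its month (at least one falls on the 29th or later, ruling out '4th Saturday').
November 1996 ends with Saturday 1996-11-30.
Last Saturday of December 1996: 1996-12-28.
Last Saturday of January 1997: 1997-01-25.
February 1997 ends with Saturday 1997-02-22.
March 1997 ends with Saturday 1997-03-29.
April 1997 ends with Saturday 1997-04-26.
Last Saturday of May 1997: 1997-05-31.

1997-05-31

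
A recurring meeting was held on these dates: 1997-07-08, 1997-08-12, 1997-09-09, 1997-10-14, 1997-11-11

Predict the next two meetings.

1997-12-09, 1998-01-13

These are Tuesdays at 28- or 35-day spacing (35, 28, 35, 28).
The pattern: 2nd Tuesday of the month.
2nd Tuesday of December 1997: 1997-12-09.
2nd Tuesday of January 1998: 1998-01-13.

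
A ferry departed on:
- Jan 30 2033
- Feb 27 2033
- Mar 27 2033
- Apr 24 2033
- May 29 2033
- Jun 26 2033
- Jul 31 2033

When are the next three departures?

Aug 28 2033, Sep 25 2033, Oct 30 2033

All Sundays; the gaps (28, 28, 28, 35, 28, 35) vary with month length.
This is the last Sunday of each month.
Last Sunday of August 2033: Aug 28 2033.
September 2033 ends with Sunday Sep 25 2033.
October 2033 ends with Sunday Oct 30 2033.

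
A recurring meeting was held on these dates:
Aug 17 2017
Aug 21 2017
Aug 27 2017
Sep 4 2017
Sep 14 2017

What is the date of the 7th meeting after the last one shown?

Jan 18 2018

Intervals are 4, 6, 8, 10 days — an arithmetic progression with common difference 2.
Next gap: 12 days. Sep 14 2017 + 12 days = Sep 26 2017.
Next gap: 14 days. Sep 26 2017 + 14 days = Oct 10 2017.
Next gap: 16 days. Oct 10 2017 + 16 days = Oct 26 2017.
Next gap: 18 days. Oct 26 2017 + 18 days = Nov 13 2017.
Next gap: 20 days. Nov 13 2017 + 20 days = Dec 3 2017.
Next gap: 22 days. Dec 3 2017 + 22 days = Dec 25 2017.
Next gap: 24 days. Dec 25 2017 + 24 days = Jan 18 2018.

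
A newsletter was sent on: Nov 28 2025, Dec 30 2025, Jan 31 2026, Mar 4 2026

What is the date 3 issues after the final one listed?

Jun 8 2026

The spacing is 32, 32, 32 days — always 32 days.
Mar 4 2026 + 32 days = Apr 5 2026.
Apr 5 2026 + 32 days = May 7 2026.
May 7 2026 + 32 days = Jun 8 2026.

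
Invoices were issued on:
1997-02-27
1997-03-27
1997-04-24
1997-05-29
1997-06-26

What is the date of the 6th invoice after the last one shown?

1997-12-25

Every date is a Thursday; gaps 28, 28, 35, 28 days.
Each is the last Thursday of its month (at least one falls on the 29th or later, ruling out '4th Thursday').
Last Thursday of July 1997: 1997-07-31.
August 1997 ends with Thursday 1997-08-28.
Last Thursday of September 1997: 1997-09-25.
Last Thursday of October 1997: 1997-10-30.
Last Thursday of November 1997: 1997-11-27.
December 1997 ends with Thursday 1997-12-25.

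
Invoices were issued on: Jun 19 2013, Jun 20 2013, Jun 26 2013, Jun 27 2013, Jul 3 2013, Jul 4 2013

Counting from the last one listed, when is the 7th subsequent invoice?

The gap pattern 1, 6, 1, 6, 1 repeats every 2 events.
These are the Wednesdays and Thursdays of each week.
The following Wednesday is Jul 10 2013.
Next Thursday: Jul 11 2013.
Next Wednesday: Jul 17 2013.
Next Thursday: Jul 18 2013.
Next Wednesday: Jul 24 2013.
Next Thursday: Jul 25 2013.
The following Wednesday is Jul 31 2013.

Jul 31 2013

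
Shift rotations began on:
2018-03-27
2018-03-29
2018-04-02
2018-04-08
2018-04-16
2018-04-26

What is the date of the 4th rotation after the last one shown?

Gaps: 2, 4, 6, 8, 10 days — each gap is 2 larger than the previous one.
Next gap: 12 days. 2018-04-26 + 12 days = 2018-05-08.
Next gap: 14 days. 2018-05-08 + 14 days = 2018-05-22.
Next gap: 16 days. 2018-05-22 + 16 days = 2018-06-07.
Next gap: 18 days. 2018-06-07 + 18 days = 2018-06-25.

2018-06-25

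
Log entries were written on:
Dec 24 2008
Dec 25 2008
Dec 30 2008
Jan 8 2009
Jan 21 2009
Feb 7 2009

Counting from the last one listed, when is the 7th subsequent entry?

Sep 26 2009

Intervals are 1, 5, 9, 13, 17 days — an arithmetic progression with common difference 4.
Next gap: 21 days. Feb 7 2009 + 21 days = Feb 28 2009.
Next gap: 25 days. Feb 28 2009 + 25 days = Mar 25 2009.
Next gap: 29 days. Mar 25 2009 + 29 days = Apr 23 2009.
Next gap: 33 days. Apr 23 2009 + 33 days = May 26 2009.
Next gap: 37 days. May 26 2009 + 37 days = Jul 2 2009.
Next gap: 41 days. Jul 2 2009 + 41 days = Aug 12 2009.
Next gap: 45 days. Aug 12 2009 + 45 days = Sep 26 2009.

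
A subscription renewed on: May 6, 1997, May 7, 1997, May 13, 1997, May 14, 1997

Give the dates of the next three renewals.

May 20, 1997; May 21, 1997; May 27, 1997

Gaps: 1, 6, 1 days — not constant, but cyclic with period 2.
The events fall on every Tuesday and Wednesday.
Next Tuesday: May 20, 1997.
The following Wednesday is May 21, 1997.
Next Tuesday: May 27, 1997.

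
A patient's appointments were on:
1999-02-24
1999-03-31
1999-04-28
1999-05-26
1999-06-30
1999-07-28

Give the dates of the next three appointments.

1999-08-25, 1999-09-29, 1999-10-27

Every date is a Wednesday; gaps 35, 28, 28, 35, 28 days.
Each is the last Wednesday of its month (at least one falls on the 29th or later, ruling out '4th Wednesday').
August 1999 ends with Wednesday 1999-08-25.
September 1999 ends with Wednesday 1999-09-29.
October 1999 ends with Wednesday 1999-10-27.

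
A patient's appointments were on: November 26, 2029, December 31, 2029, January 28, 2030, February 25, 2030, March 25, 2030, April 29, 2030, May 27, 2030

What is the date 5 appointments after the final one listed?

October 28, 2030

Every date is a Monday; gaps 35, 28, 28, 28, 35, 28 days.
Each is the last Monday of its month (at least one falls on the 29th or later, ruling out '4th Monday').
Last Monday of June 2030: June 24, 2030.
July 2030 ends with Monday July 29, 2030.
Last Monday of August 2030: August 26, 2030.
September 2030 ends with Monday September 30, 2030.
October 2030 ends with Monday October 28, 2030.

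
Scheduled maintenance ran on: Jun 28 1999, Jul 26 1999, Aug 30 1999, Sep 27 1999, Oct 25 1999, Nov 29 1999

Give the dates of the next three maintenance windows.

Every date is a Monday; gaps 28, 35, 28, 28, 35 days.
Each is the last Monday of its month (at least one falls on the 29th or later, ruling out '4th Monday').
Last Monday of December 1999: Dec 27 1999.
Last Monday of January 2000: Jan 31 2000.
Last Monday of February 2000: Feb 28 2000.

Dec 27 1999, Jan 31 2000, Feb 28 2000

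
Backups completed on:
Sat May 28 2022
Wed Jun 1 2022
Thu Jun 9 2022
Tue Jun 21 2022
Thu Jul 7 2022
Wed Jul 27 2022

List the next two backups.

The spacing grows by 4 each time: 4, 8, 12, 16, 20 days.
Next gap: 24 days. Wed Jul 27 2022 + 24 days = Sat Aug 20 2022.
Next gap: 28 days. Sat Aug 20 2022 + 28 days = Sat Sep 17 2022.

Sat Aug 20 2022, Sat Sep 17 2022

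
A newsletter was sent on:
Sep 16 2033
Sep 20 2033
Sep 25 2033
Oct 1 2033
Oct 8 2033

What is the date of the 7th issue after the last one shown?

Gaps: 4, 5, 6, 7 days — each gap is 1 larger than the previous one.
Next gap: 8 days. Oct 8 2033 + 8 days = Oct 16 2033.
Next gap: 9 days. Oct 16 2033 + 9 days = Oct 25 2033.
Next gap: 10 days. Oct 25 2033 + 10 days = Nov 4 2033.
Next gap: 11 days. Nov 4 2033 + 11 days = Nov 15 2033.
Next gap: 12 days. Nov 15 2033 + 12 days = Nov 27 2033.
Next gap: 13 days. Nov 27 2033 + 13 days = Dec 10 2033.
Next gap: 14 days. Dec 10 2033 + 14 days = Dec 24 2033.

Dec 24 2033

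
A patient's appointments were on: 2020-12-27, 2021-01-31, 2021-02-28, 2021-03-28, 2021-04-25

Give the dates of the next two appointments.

2021-05-30, 2021-06-27

All Sundays; the gaps (35, 28, 28, 28) vary with month length.
This is the last Sunday of each month.
Last Sunday of May 2021: 2021-05-30.
June 2021 ends with Sunday 2021-06-27.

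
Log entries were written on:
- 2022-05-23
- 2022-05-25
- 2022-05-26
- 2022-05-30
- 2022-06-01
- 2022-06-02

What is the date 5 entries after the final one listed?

The gap pattern 2, 1, 4, 2, 1 repeats every 3 events.
These are the Mondays, Wednesdays and Thursdays of each week.
The following Monday is 2022-06-06.
The following Wednesday is 2022-06-08.
The following Thursday is 2022-06-09.
Next Monday: 2022-06-13.
Next Wednesday: 2022-06-15.

2022-06-15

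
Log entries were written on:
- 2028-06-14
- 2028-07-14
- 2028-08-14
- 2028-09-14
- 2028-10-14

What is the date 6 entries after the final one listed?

Gaps: 30, 31, 31, 30 days — not constant. Every event is on the 14th of the month.
Pattern: the 14th of each month.
November 2028: 2028-11-14.
Next: December 2028 → 2028-12-14.
Next: January 2029 → 2029-01-14.
February 2029: 2029-02-14.
March 2029: 2029-03-14.
April 2029: 2029-04-14.

2029-04-14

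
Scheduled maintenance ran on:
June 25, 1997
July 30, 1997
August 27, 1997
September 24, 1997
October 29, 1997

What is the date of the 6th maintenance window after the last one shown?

April 29, 1998

These are Wednesdays with 35, 28, 28, 35-day gaps.
Each is the final Wednesday of its month — July 30, 1997 is past the 28th, so '4th Wednesday' doesn't fit.
Last Wednesday of November 1997: November 26, 1997.
Last Wednesday of December 1997: December 31, 1997.
Last Wednesday of January 1998: January 28, 1998.
February 1998 ends with Wednesday February 25, 1998.
Last Wednesday of March 1998: March 25, 1998.
Last Wednesday of April 1998: April 29, 1998.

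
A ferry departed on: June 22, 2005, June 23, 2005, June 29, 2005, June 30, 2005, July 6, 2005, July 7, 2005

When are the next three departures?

The gap pattern 1, 6, 1, 6, 1 repeats every 2 events.
These are the Wednesdays and Thursdays of each week.
The following Wednesday is July 13, 2005.
The following Thursday is July 14, 2005.
Next Wednesday: July 20, 2005.

July 13, 2005; July 14, 2005; July 20, 2005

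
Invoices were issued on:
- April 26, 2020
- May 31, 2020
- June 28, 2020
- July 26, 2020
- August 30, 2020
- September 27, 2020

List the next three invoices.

October 25, 2020; November 29, 2020; December 27, 2020

Every date is a Sunday; gaps 35, 28, 28, 35, 28 days.
Each is the last Sunday of its month (at least one falls on the 29th or later, ruling out '4th Sunday').
Last Sunday of October 2020: October 25, 2020.
Last Sunday of November 2020: November 29, 2020.
Last Sunday of December 2020: December 27, 2020.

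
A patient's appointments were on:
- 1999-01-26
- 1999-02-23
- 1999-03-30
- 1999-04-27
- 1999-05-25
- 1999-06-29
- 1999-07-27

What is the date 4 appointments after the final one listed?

All Tuesdays; the gaps (28, 35, 28, 28, 35, 28) vary with month length.
This is the last Tuesday of each month.
Last Tuesday of August 1999: 1999-08-31.
September 1999 ends with Tuesday 1999-09-28.
October 1999 ends with Tuesday 1999-10-26.
November 1999 ends with Tuesday 1999-11-30.

1999-11-30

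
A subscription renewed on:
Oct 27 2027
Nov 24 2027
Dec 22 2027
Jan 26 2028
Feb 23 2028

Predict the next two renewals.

Gaps: 28, 28, 35, 28 days — a mix of 28 and 35. Every date is a Wednesday.
Each is the 4th Wednesday of its month.
4th Wednesday of March 2028: Mar 22 2028.
April 2028 — 4th Wednesday is Apr 26 2028.

Mar 22 2028, Apr 26 2028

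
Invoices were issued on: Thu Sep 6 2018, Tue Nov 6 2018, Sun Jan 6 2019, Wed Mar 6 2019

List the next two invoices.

Mon May 6 2019, Sat Jul 6 2019

Each date is the 6th; the gaps (61, 61, 59) track the month lengths.
The rule is the 6th of every 2 months.
May 2019: Mon May 6 2019.
July 2019: Sat Jul 6 2019.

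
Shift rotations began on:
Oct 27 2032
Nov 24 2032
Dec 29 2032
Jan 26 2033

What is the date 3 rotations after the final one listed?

Apr 27 2033

All Wednesdays; the gaps (28, 35, 28) vary with month length.
This is the last Wednesday of each month.
February 2033 ends with Wednesday Feb 23 2033.
Last Wednesday of March 2033: Mar 30 2033.
April 2033 ends with Wednesday Apr 27 2033.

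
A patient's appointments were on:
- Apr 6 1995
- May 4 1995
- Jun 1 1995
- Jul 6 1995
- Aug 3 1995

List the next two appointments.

Sep 7 1995, Oct 5 1995

Gaps: 28, 28, 35, 28 days — a mix of 28 and 35. Every date is a Thursday.
Each is the 1st Thursday of its month.
1st Thursday of September 1995: Sep 7 1995.
1st Thursday of October 1995: Oct 5 1995.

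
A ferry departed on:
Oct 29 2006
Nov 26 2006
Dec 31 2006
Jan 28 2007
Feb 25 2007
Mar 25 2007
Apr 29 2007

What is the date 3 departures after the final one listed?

These are Sundays with 28, 35, 28, 28, 28, 35-day gaps.
Each is the final Sunday of its month — Oct 29 2006 is past the 28th, so '4th Sunday' doesn't fit.
Last Sunday of May 2007: May 27 2007.
June 2007 ends with Sunday Jun 24 2007.
July 2007 ends with Sunday Jul 29 2007.

Jul 29 2007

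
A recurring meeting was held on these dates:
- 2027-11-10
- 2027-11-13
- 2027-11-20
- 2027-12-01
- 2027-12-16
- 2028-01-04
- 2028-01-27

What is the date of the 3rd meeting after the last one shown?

The spacing grows by 4 each time: 3, 7, 11, 15, 19, 23 days.
Next gap: 27 days. 2028-01-27 + 27 days = 2028-02-23.
Next gap: 31 days. 2028-02-23 + 31 days = 2028-03-25.
Next gap: 35 days. 2028-03-25 + 35 days = 2028-04-29.

2028-04-29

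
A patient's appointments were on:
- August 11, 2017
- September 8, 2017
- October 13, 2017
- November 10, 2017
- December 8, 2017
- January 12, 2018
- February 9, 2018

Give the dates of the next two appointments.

All dates are Fridays, 28, 35, 28, 28, 35, 28 days apart.
Specifically, the 2nd Friday of each month.
March 2018 — 2nd Friday is March 9, 2018.
April 2018 — 2nd Friday is April 13, 2018.

March 9, 2018; April 13, 2018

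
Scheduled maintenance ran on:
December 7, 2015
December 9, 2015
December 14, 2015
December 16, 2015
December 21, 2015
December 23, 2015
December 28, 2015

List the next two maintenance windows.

Gaps: 2, 5, 2, 5, 2, 5 days — not constant, but cyclic with period 2.
The events fall on every Monday and Wednesday.
The following Wednesday is December 30, 2015.
The following Monday is January 4, 2016.

December 30, 2015; January 4, 2016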